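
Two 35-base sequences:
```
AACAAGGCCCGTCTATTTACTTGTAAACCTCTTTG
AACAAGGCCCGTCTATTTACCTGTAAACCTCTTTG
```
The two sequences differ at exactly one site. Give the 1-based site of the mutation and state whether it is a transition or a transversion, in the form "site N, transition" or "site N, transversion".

Site 21 changes T→C. T is a pyrimidine and C is a pyrimidine, so this is a transition.

site 21, transition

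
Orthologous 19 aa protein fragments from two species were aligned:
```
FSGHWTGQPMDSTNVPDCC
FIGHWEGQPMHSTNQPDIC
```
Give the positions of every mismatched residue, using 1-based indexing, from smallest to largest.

Scanning 1-based: 2: S/I; 6: T/E; 11: D/H; 15: V/Q; 18: C/I.

2, 6, 11, 15, 18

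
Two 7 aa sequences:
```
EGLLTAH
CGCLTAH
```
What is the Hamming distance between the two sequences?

2

Comparing position by position, 2 positions differ: 1 (E/C), 3 (L/C).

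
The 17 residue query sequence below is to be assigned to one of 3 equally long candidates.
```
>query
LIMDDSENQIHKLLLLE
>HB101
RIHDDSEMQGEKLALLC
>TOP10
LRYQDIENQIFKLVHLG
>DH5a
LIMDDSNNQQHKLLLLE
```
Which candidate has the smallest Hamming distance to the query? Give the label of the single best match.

DH5a

HB101 differs at 7 residues; TOP10 differs at 8 residues; DH5a differs at 2 residues. The closest is DH5a.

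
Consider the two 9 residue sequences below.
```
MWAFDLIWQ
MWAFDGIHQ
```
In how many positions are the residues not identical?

2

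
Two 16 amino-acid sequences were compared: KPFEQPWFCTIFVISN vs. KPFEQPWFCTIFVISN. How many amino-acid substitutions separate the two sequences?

The two sequences are identical at every position.

0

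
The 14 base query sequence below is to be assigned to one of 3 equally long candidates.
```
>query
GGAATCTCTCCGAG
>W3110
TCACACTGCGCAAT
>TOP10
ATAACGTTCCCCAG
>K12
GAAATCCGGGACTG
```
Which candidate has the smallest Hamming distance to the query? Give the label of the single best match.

TOP10

W3110 differs at 9 sites; TOP10 differs at 7 sites; K12 differs at 8 sites. The closest is TOP10.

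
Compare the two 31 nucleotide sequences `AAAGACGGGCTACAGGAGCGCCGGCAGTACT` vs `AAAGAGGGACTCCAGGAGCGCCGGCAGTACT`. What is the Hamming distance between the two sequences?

The sequences differ at bases 6, 9, 12 (1-based) — 3 in total.

3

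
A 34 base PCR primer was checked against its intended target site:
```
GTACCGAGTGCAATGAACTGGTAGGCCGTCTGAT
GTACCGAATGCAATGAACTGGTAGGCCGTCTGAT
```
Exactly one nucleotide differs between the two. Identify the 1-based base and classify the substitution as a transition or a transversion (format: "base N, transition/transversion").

base 8, transition

Base 8 changes G→A. G is a purine and A is a purine, so this is a transition.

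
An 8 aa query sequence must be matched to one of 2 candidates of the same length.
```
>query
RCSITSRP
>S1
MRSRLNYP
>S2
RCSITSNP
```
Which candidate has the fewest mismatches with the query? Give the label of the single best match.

S2

S1 differs at 6 residues; S2 differs at 1 residue. The closest is S2.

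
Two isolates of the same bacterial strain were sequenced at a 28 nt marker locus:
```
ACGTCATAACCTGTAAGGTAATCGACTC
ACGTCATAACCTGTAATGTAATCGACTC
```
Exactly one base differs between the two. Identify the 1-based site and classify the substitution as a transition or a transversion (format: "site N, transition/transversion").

Site 17 changes G→T. G is a purine and T is a pyrimidine, so this is a transversion.

site 17, transversion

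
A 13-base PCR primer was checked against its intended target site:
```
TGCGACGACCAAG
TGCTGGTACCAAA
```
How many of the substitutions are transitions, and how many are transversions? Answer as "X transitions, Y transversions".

Mismatches (1-based):
site 4: G→T (purine→pyrimidine, transversion)
site 5: A→G (purine→purine, transition)
site 6: C→G (pyrimidine→purine, transversion)
site 7: G→T (purine→pyrimidine, transversion)
site 13: G→A (purine→purine, transition)

2 transitions, 3 transversions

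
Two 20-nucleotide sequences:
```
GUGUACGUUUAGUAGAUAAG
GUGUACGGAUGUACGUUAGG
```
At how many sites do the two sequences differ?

8

Comparing position by position, 8 sites differ: 8 (U/G), 9 (U/A), 11 (A/G), 12 (G/U), 13 (U/A), 14 (A/C), 16 (A/U), 19 (A/G).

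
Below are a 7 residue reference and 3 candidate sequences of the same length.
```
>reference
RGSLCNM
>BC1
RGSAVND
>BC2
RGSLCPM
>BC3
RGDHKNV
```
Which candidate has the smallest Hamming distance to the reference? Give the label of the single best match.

BC1 differs at 3 residues; BC2 differs at 1 residue; BC3 differs at 4 residues. The closest is BC2.

BC2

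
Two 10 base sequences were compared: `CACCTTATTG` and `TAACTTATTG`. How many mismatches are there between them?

Mismatches (1-based): site 1: C→T; site 3: C→A.

2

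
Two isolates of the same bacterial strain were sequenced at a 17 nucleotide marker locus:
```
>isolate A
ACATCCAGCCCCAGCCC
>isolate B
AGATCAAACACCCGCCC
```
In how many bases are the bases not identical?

Mismatches (1-based): base 2: C→G; base 6: C→A; base 8: G→A; base 10: C→A; base 13: A→C.

5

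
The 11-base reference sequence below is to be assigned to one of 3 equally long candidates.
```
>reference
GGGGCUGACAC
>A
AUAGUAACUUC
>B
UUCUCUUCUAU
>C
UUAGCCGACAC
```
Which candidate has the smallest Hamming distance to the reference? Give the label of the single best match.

C

Hamming distances to reference — A: 9; B: 8; C: 4.
Smallest is C with 4 mismatches.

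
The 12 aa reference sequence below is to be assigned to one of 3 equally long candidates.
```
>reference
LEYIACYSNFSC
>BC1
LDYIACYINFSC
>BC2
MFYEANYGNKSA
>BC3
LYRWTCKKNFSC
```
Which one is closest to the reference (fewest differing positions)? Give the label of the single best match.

Hamming distances to reference — BC1: 2; BC2: 7; BC3: 6.
Smallest is BC1 with 2 mismatches.

BC1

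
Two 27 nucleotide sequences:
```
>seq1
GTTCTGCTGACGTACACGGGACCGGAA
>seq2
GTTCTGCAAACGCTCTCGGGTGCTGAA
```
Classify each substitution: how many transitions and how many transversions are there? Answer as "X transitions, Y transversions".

2 transitions, 6 transversions

Mismatches (1-based):
position 8: T→A (pyrimidine→purine, transversion)
position 9: G→A (purine→purine, transition)
position 13: T→C (pyrimidine→pyrimidine, transition)
position 14: A→T (purine→pyrimidine, transversion)
position 16: A→T (purine→pyrimidine, transversion)
position 21: A→T (purine→pyrimidine, transversion)
position 22: C→G (pyrimidine→purine, transversion)
position 24: G→T (purine→pyrimidine, transversion)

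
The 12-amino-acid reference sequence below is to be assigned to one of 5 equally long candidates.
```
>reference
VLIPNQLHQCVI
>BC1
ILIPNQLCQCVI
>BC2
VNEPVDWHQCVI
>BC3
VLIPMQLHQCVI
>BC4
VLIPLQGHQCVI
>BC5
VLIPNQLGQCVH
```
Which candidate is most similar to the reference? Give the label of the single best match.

Hamming distances to reference — BC1: 2; BC2: 5; BC3: 1; BC4: 2; BC5: 2.
Smallest is BC3 with 1 mismatch.

BC3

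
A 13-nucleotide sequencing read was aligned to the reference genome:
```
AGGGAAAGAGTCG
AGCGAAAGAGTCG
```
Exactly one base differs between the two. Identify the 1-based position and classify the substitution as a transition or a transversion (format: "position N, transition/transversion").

position 3, transversion

Position 3 changes G→C. G is a purine and C is a pyrimidine, so this is a transversion.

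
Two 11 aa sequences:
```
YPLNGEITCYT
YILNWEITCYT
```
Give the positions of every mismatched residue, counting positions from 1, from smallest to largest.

Differences at position 2 (P→I), position 5 (G→W).

2, 5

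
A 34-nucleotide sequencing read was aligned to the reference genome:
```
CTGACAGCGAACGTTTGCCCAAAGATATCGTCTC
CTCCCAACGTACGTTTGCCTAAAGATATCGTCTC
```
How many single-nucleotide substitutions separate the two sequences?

5

The sequences differ at sites 3, 4, 7, 10, 20 (1-based) — 5 in total.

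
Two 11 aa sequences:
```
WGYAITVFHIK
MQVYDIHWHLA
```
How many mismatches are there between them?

10

The sequences differ at positions 1, 2, 3, 4, 5, 6, 7, 8, 10, 11 (1-based) — 10 in total.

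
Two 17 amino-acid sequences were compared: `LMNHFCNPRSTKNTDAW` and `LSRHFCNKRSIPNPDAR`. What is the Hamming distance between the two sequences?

7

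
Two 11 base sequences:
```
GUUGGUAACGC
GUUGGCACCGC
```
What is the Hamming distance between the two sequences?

2

Mismatches (1-based): base 6: U→C; base 8: A→C.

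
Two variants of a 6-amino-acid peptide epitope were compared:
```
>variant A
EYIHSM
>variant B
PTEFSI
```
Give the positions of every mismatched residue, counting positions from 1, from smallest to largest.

1, 2, 3, 4, 6

Scanning 1-based: 1: E/P; 2: Y/T; 3: I/E; 4: H/F; 6: M/I.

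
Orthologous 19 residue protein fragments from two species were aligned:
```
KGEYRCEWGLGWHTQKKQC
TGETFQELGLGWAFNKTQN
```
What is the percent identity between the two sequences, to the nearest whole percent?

47%

10 positions differ (1, 4, 5, 6, 8, 13, 14, 15, 17, 19), so 9 of 19 match: 9/19 = 47.37%.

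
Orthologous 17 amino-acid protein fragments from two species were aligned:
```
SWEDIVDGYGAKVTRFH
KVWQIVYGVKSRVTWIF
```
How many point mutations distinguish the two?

The sequences differ at residues 1, 2, 3, 4, 7, 9, 10, 11, 12, 15, 16, 17 (1-based) — 12 in total.

12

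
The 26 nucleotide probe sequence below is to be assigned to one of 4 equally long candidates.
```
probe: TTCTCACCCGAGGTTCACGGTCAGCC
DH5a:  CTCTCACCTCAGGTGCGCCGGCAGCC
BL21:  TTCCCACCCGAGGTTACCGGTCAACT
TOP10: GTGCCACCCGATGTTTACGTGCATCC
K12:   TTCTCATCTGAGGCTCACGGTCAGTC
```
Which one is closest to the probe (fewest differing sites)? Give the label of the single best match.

K12

Hamming distances to probe — DH5a: 7; BL21: 5; TOP10: 8; K12: 4.
Smallest is K12 with 4 mismatches.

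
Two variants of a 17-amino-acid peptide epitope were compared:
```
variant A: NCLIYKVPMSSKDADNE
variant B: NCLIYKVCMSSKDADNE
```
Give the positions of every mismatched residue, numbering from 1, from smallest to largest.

8

Differences at position 8 (P→C).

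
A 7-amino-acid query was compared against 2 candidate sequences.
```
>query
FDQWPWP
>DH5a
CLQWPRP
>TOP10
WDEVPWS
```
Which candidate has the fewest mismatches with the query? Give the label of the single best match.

Hamming distances to query — DH5a: 3; TOP10: 4.
Smallest is DH5a with 3 mismatches.

DH5a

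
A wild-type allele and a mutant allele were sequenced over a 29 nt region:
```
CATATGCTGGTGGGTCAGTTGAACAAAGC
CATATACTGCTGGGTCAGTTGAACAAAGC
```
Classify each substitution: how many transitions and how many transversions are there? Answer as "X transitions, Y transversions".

Mismatches (1-based):
position 6: G→A (purine→purine, transition)
position 10: G→C (purine→pyrimidine, transversion)

1 transition, 1 transversion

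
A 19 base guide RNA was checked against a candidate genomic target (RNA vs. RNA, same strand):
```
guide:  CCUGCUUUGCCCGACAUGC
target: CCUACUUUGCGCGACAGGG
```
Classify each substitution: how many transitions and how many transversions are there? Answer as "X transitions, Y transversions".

1 transition, 3 transversions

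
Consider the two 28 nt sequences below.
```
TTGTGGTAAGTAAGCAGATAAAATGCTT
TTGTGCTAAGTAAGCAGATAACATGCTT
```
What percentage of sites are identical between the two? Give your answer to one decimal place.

2 positions differ (6, 22), so 26 of 28 match: 26/28 = 92.86%.

92.9%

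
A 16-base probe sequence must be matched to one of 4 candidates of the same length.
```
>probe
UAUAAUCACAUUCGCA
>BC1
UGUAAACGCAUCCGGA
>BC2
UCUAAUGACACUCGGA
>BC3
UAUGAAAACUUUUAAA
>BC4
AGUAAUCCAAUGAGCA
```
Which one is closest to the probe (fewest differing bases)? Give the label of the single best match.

BC2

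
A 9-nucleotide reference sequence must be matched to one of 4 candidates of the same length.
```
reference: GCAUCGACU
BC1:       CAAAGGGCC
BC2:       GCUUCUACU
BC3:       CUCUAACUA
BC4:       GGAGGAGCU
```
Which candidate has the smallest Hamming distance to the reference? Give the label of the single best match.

BC2

BC1 differs at 6 sites; BC2 differs at 2 sites; BC3 differs at 8 sites; BC4 differs at 5 sites. The closest is BC2.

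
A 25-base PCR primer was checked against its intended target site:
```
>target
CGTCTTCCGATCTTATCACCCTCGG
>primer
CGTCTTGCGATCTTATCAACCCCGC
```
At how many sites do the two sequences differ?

4

The sequences differ at sites 7, 19, 22, 25 (1-based) — 4 in total.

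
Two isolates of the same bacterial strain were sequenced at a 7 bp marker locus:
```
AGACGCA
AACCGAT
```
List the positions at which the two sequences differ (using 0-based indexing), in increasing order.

Differences at position 1 (G→A), position 2 (A→C), position 5 (C→A), position 6 (A→T).

1, 2, 5, 6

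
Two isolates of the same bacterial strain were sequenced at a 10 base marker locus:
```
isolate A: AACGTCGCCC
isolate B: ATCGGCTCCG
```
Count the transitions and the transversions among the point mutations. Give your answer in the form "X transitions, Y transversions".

0 transitions, 4 transversions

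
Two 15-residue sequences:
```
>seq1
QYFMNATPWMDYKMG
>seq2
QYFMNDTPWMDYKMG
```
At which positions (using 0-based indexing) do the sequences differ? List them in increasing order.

Differences at position 5 (A→D).

5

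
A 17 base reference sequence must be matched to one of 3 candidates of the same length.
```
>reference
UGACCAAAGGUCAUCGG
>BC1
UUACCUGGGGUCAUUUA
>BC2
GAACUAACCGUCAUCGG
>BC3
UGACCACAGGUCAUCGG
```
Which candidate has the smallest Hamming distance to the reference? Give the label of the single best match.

BC1 differs at 7 positions; BC2 differs at 5 positions; BC3 differs at 1 position. The closest is BC3.

BC3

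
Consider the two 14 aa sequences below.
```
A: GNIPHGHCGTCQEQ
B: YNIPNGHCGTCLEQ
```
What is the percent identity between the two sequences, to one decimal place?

Mismatches at positions 1, 5, 12 (1-based): 3 of 14.
Identical positions: 11/14 = 78.57% → 78.6%.

78.6%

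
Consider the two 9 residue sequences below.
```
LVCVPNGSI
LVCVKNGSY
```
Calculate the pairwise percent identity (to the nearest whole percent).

Mismatches at positions 5, 9 (1-based): 2 of 9.
Identical positions: 7/9 = 77.78% → 78%.

78%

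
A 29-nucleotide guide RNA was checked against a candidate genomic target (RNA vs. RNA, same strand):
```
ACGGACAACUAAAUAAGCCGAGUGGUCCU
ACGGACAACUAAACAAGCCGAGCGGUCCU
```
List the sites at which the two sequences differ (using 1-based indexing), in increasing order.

14, 23

Scanning 1-based: 14: U/C; 23: U/C.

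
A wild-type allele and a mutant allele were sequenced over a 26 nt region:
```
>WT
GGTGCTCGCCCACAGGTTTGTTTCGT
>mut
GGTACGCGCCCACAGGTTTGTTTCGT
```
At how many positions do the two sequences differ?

Mismatches (1-based): position 4: G→A; position 6: T→G.

2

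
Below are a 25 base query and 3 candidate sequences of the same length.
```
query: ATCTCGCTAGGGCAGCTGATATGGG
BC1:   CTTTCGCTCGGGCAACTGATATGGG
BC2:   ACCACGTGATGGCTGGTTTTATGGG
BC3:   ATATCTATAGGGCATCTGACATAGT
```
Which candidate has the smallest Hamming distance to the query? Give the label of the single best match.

BC1

Hamming distances to query — BC1: 4; BC2: 9; BC3: 7.
Smallest is BC1 with 4 mismatches.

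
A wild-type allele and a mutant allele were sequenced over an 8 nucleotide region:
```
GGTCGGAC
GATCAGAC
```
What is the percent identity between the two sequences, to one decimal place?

2 positions differ (2, 5), so 6 of 8 match: 6/8 = 75%.

75.0%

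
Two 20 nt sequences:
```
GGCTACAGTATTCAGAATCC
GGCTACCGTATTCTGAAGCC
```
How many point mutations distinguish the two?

The sequences differ at bases 7, 14, 18 (1-based) — 3 in total.

3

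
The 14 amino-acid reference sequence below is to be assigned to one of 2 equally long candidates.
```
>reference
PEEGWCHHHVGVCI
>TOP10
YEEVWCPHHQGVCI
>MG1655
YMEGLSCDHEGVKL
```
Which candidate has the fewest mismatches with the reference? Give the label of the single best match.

TOP10 differs at 4 residues; MG1655 differs at 9 residues. The closest is TOP10.

TOP10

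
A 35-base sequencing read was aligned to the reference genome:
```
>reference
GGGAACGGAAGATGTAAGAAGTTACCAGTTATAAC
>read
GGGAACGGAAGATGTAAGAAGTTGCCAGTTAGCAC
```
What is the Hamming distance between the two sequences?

Comparing position by position, 3 bases differ: 24 (A/G), 32 (T/G), 33 (A/C).

3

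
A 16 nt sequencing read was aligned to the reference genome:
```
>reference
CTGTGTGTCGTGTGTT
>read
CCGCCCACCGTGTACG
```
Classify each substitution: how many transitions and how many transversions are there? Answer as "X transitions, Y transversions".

Mismatches (1-based):
base 2: T→C (pyrimidine→pyrimidine, transition)
base 4: T→C (pyrimidine→pyrimidine, transition)
base 5: G→C (purine→pyrimidine, transversion)
base 6: T→C (pyrimidine→pyrimidine, transition)
base 7: G→A (purine→purine, transition)
base 8: T→C (pyrimidine→pyrimidine, transition)
base 14: G→A (purine→purine, transition)
base 15: T→C (pyrimidine→pyrimidine, transition)
base 16: T→G (pyrimidine→purine, transversion)

7 transitions, 2 transversions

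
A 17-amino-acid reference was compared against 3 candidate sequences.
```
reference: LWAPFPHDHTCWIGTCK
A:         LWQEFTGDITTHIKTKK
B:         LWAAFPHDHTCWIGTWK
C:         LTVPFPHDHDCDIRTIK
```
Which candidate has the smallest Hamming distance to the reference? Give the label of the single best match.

A differs at 9 residues; B differs at 2 residues; C differs at 6 residues. The closest is B.

B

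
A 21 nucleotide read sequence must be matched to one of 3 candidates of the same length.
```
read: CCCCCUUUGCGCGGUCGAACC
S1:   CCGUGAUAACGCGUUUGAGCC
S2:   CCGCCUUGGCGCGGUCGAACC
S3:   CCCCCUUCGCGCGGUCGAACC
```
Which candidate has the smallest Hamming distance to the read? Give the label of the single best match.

S1 differs at 9 bases; S2 differs at 2 bases; S3 differs at 1 base. The closest is S3.

S3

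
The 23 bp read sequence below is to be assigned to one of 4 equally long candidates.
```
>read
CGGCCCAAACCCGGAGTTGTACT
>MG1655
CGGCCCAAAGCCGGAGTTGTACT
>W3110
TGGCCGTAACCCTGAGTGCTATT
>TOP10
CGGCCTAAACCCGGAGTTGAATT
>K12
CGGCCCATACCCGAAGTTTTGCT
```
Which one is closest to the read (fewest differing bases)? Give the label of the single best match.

Hamming distances to read — MG1655: 1; W3110: 7; TOP10: 3; K12: 4.
Smallest is MG1655 with 1 mismatch.

MG1655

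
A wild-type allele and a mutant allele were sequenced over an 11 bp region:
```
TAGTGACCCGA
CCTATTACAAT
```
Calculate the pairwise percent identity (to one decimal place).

9.1%

10 positions differ (1, 2, 3, 4, 5, 6, 7, 9, 10, 11), so 1 of 11 match: 1/11 = 9.091%.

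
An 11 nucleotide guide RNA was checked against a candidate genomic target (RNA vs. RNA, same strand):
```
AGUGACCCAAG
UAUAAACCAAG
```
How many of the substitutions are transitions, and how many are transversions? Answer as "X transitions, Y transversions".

2 transitions, 2 transversions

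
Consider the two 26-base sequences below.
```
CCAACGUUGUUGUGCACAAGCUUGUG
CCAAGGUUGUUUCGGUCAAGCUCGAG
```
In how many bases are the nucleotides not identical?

7

Mismatches (1-based): base 5: C→G; base 12: G→U; base 13: U→C; base 15: C→G; base 16: A→U; base 23: U→C; base 25: U→A.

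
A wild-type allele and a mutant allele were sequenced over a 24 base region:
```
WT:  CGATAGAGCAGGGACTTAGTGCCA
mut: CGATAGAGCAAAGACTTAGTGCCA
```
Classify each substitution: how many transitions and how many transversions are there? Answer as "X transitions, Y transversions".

Mismatches (1-based):
site 11: G→A (purine→purine, transition)
site 12: G→A (purine→purine, transition)

2 transitions, 0 transversions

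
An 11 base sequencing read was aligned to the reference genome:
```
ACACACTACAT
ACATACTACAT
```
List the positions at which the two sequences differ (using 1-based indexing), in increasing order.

4

Scanning 1-based: 4: C/T.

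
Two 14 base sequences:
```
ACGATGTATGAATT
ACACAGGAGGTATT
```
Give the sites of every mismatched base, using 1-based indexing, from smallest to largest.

3, 4, 5, 7, 9, 11

Scanning 1-based: 3: G/A; 4: A/C; 5: T/A; 7: T/G; 9: T/G; 11: A/T.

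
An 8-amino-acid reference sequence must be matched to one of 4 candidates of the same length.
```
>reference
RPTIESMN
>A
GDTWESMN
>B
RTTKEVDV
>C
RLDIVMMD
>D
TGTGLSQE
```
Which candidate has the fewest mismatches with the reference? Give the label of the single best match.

A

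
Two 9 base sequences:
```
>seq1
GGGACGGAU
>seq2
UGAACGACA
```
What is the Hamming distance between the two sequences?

5

Comparing position by position, 5 bases differ: 1 (G/U), 3 (G/A), 7 (G/A), 8 (A/C), 9 (U/A).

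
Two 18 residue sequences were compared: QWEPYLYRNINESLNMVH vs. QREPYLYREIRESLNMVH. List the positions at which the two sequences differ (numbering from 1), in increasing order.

2, 9, 11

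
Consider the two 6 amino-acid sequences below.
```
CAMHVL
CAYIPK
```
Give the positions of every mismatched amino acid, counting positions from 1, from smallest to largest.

3, 4, 5, 6

Scanning 1-based: 3: M/Y; 4: H/I; 5: V/P; 6: L/K.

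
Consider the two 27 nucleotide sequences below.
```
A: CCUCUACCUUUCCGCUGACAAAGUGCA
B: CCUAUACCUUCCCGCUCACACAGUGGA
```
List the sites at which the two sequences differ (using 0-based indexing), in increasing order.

Scanning 0-based: 3: C/A; 10: U/C; 16: G/C; 20: A/C; 25: C/G.

3, 10, 16, 20, 25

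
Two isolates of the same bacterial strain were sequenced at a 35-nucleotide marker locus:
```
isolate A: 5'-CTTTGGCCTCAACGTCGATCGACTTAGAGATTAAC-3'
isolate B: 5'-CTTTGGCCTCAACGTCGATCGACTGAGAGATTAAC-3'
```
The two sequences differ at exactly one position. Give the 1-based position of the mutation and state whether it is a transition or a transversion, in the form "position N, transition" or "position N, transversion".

The sequences differ only at position 25: T→G (pyrimidine→purine), a transversion.

position 25, transversion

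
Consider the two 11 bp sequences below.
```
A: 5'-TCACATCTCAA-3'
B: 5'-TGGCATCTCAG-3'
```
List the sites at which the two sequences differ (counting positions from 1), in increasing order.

2, 3, 11

Differences at site 2 (C→G), site 3 (A→G), site 11 (A→G).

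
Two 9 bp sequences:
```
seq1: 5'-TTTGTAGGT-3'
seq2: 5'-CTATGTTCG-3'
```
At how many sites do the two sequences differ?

8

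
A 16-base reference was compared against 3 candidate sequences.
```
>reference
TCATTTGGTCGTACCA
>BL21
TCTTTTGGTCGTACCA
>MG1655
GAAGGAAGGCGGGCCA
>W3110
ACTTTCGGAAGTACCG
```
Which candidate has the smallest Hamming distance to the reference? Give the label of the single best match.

BL21 differs at 1 site; MG1655 differs at 9 sites; W3110 differs at 6 sites. The closest is BL21.

BL21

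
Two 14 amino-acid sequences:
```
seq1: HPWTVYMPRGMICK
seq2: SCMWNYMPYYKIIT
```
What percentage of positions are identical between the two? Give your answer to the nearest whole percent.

29%

10 positions differ (1, 2, 3, 4, 5, 9, 10, 11, 13, 14), so 4 of 14 match: 4/14 = 28.57%.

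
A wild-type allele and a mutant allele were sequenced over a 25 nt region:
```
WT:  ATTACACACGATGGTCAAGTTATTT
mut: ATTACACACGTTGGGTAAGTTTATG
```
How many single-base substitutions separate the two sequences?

6

Mismatches (1-based): site 11: A→T; site 15: T→G; site 16: C→T; site 22: A→T; site 23: T→A; site 25: T→G.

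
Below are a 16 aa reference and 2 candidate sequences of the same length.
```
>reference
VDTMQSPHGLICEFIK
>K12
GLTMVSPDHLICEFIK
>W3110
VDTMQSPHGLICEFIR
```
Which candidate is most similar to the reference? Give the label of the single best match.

W3110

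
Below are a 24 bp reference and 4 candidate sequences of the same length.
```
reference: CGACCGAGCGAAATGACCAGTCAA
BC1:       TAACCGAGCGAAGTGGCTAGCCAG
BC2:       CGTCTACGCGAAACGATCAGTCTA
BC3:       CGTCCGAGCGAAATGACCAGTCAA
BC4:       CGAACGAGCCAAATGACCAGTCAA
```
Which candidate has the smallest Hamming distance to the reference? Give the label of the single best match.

BC3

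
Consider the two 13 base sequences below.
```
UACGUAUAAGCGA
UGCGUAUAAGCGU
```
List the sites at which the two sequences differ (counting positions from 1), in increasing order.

2, 13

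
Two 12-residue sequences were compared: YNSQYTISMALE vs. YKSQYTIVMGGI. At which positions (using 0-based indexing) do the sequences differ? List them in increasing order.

Differences at position 1 (N→K), position 7 (S→V), position 9 (A→G), position 10 (L→G), position 11 (E→I).

1, 7, 9, 10, 11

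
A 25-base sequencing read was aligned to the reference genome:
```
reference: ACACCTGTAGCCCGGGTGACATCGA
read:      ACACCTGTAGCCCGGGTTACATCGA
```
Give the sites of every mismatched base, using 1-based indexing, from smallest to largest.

18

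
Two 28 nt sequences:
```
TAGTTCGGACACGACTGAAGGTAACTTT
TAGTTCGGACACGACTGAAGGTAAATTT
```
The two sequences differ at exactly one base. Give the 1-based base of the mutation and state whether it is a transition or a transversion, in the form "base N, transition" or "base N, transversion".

base 25, transversion

The sequences differ only at base 25: C→A (pyrimidine→purine), a transversion.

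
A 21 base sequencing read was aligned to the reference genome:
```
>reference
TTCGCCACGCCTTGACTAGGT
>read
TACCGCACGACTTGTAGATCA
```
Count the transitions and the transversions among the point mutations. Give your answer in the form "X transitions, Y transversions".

0 transitions, 10 transversions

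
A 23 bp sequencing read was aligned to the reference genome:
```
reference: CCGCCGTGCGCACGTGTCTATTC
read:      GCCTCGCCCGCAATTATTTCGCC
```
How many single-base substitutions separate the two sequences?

12

Comparing position by position, 12 positions differ: 1 (C/G), 3 (G/C), 4 (C/T), 7 (T/C), 8 (G/C), 13 (C/A), 14 (G/T), 16 (G/A), 18 (C/T), 20 (A/C), 21 (T/G), 22 (T/C).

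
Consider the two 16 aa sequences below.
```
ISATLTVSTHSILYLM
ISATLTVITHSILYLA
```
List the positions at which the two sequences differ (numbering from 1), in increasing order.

Scanning 1-based: 8: S/I; 16: M/A.

8, 16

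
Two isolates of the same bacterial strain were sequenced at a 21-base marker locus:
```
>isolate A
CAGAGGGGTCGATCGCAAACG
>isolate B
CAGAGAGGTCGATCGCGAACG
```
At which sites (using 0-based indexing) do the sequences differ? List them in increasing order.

5, 16

Scanning 0-based: 5: G/A; 16: A/G.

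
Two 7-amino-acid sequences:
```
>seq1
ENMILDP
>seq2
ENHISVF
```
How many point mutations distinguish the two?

4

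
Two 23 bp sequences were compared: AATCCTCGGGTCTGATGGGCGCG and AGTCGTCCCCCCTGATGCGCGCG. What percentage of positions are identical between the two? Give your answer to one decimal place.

69.6%

7 positions differ (2, 5, 8, 9, 10, 11, 18), so 16 of 23 match: 16/23 = 69.57%.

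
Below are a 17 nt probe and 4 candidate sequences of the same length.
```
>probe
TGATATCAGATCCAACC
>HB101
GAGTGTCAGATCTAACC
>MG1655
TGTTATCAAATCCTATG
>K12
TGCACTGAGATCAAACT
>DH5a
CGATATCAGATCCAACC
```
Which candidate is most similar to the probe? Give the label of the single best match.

Hamming distances to probe — HB101: 5; MG1655: 5; K12: 6; DH5a: 1.
Smallest is DH5a with 1 mismatch.

DH5a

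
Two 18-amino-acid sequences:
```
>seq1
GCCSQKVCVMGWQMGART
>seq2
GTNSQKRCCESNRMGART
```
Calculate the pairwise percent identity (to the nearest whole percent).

56%

8 positions differ (2, 3, 7, 9, 10, 11, 12, 13), so 10 of 18 match: 10/18 = 55.56%.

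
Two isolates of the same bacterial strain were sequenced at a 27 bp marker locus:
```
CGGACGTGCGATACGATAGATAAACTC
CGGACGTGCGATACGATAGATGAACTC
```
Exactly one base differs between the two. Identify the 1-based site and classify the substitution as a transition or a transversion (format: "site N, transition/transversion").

site 22, transition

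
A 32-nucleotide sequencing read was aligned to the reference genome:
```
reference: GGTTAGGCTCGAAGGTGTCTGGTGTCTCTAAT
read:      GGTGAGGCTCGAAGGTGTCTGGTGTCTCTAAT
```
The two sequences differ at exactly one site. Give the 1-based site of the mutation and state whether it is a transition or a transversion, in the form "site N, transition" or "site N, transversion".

The sequences differ only at site 4: T→G (pyrimidine→purine), a transversion.

site 4, transversion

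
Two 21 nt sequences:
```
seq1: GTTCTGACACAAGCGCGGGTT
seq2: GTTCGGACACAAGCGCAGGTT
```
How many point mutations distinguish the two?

The sequences differ at sites 5, 17 (1-based) — 2 in total.

2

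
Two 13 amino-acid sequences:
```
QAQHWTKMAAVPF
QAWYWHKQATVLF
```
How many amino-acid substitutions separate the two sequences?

6

Comparing position by position, 6 residues differ: 3 (Q/W), 4 (H/Y), 6 (T/H), 8 (M/Q), 10 (A/T), 12 (P/L).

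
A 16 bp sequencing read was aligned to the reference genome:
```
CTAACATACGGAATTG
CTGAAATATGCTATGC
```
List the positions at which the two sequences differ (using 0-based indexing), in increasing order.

Scanning 0-based: 2: A/G; 4: C/A; 8: C/T; 10: G/C; 11: A/T; 14: T/G; 15: G/C.

2, 4, 8, 10, 11, 14, 15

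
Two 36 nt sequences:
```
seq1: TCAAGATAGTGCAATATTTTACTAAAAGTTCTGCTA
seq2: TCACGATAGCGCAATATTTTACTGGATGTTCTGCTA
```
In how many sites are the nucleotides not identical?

Comparing position by position, 5 sites differ: 4 (A/C), 10 (T/C), 24 (A/G), 25 (A/G), 27 (A/T).

5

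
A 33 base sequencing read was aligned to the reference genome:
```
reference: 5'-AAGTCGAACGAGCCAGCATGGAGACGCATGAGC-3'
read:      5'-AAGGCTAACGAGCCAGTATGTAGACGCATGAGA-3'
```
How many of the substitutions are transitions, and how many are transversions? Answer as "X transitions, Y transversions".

Transitions (purine↔purine or pyrimidine↔pyrimidine): 17 C→T.
Transversions (purine↔pyrimidine): 4 T→G, 6 G→T, 21 G→T, 33 C→A.

1 transition, 4 transversions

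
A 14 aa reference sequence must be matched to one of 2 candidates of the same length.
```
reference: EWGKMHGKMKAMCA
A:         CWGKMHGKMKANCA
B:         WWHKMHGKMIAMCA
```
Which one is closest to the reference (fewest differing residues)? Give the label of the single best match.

A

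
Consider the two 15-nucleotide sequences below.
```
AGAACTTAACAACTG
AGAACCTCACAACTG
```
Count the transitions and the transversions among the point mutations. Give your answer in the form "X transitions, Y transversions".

1 transition, 1 transversion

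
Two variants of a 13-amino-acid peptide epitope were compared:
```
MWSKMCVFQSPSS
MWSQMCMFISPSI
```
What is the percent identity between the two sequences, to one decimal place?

Mismatches at positions 4, 7, 9, 13 (1-based): 4 of 13.
Identical positions: 9/13 = 69.23% → 69.2%.

69.2%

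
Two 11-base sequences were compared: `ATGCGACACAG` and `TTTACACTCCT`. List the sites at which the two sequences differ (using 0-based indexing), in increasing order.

0, 2, 3, 4, 7, 9, 10

Differences at site 0 (A→T), site 2 (G→T), site 3 (C→A), site 4 (G→C), site 7 (A→T), site 9 (A→C), site 10 (G→T).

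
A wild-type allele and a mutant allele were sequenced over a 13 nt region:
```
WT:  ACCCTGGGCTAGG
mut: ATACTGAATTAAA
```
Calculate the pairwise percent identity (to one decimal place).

46.2%

7 positions differ (2, 3, 7, 8, 9, 12, 13), so 6 of 13 match: 6/13 = 46.15%.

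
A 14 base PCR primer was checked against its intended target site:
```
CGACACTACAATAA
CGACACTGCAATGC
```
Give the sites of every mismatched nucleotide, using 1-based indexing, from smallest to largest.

8, 13, 14

Scanning 1-based: 8: A/G; 13: A/G; 14: A/C.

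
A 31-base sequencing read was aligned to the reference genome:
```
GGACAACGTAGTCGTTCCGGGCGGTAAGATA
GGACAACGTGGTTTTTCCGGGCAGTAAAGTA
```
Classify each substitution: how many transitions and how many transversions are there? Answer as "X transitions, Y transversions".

Mismatches (1-based):
site 10: A→G (purine→purine, transition)
site 13: C→T (pyrimidine→pyrimidine, transition)
site 14: G→T (purine→pyrimidine, transversion)
site 23: G→A (purine→purine, transition)
site 28: G→A (purine→purine, transition)
site 29: A→G (purine→purine, transition)

5 transitions, 1 transversion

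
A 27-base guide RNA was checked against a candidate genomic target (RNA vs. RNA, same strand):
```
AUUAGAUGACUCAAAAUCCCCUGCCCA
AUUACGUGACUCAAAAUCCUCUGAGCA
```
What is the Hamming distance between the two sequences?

5

Mismatches (1-based): site 5: G→C; site 6: A→G; site 20: C→U; site 24: C→A; site 25: C→G.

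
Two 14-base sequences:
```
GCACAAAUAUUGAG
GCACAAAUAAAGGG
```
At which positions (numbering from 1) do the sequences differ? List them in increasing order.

Scanning 1-based: 10: U/A; 11: U/A; 13: A/G.

10, 11, 13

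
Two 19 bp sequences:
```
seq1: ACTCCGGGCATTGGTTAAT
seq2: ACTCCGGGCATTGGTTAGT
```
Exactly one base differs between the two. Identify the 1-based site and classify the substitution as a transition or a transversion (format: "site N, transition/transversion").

Site 18 changes A→G. A is a purine and G is a purine, so this is a transition.

site 18, transition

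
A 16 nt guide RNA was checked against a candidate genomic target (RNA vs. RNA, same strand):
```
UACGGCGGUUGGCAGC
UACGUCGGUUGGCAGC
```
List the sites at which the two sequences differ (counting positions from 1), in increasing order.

Scanning 1-based: 5: G/U.

5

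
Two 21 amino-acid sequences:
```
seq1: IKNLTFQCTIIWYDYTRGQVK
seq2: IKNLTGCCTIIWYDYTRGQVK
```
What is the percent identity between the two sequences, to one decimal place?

2 positions differ (6, 7), so 19 of 21 match: 19/21 = 90.48%.

90.5%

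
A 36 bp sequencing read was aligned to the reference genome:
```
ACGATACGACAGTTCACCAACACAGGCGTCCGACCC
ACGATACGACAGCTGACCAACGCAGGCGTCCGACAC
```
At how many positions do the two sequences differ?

Comparing position by position, 4 positions differ: 13 (T/C), 15 (C/G), 22 (A/G), 35 (C/A).

4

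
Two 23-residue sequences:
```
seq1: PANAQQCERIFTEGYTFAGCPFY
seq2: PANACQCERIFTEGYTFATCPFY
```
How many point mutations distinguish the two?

Mismatches (1-based): residue 5: Q→C; residue 19: G→T.

2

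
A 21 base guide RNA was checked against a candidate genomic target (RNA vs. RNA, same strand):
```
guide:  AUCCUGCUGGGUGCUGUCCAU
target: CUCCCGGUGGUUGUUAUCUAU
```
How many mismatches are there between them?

Mismatches (1-based): site 1: A→C; site 5: U→C; site 7: C→G; site 11: G→U; site 14: C→U; site 16: G→A; site 19: C→U.

7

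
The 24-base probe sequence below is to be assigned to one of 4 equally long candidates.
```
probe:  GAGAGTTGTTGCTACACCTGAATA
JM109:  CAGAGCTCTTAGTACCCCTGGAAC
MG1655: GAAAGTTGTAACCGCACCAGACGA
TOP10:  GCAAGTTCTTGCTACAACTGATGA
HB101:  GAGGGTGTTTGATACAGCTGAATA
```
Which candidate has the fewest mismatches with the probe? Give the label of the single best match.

HB101

Hamming distances to probe — JM109: 9; MG1655: 8; TOP10: 6; HB101: 5.
Smallest is HB101 with 5 mismatches.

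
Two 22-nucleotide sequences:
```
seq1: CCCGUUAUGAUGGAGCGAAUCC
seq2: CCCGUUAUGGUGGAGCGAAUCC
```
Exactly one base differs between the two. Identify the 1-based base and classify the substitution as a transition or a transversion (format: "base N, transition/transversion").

base 10, transition

Base 10 changes A→G. A is a purine and G is a purine, so this is a transition.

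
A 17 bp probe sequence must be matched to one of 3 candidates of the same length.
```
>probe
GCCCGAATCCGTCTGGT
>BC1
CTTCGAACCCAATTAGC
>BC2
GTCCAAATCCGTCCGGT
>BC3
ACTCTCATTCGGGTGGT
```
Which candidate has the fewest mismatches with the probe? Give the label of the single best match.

BC1 differs at 9 bases; BC2 differs at 3 bases; BC3 differs at 7 bases. The closest is BC2.

BC2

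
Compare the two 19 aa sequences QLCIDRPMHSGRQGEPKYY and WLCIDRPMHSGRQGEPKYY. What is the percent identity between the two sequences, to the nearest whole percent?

1 position differs (1), so 18 of 19 match: 18/19 = 94.74%.

95%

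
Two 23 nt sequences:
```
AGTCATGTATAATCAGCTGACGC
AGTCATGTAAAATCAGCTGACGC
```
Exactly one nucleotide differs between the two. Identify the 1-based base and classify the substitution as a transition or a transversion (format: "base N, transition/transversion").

The sequences differ only at base 10: T→A (pyrimidine→purine), a transversion.

base 10, transversion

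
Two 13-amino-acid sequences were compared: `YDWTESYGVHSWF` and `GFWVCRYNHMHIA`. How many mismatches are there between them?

Comparing position by position, 11 residues differ: 1 (Y/G), 2 (D/F), 4 (T/V), 5 (E/C), 6 (S/R), 8 (G/N), 9 (V/H), 10 (H/M), 11 (S/H), 12 (W/I), 13 (F/A).

11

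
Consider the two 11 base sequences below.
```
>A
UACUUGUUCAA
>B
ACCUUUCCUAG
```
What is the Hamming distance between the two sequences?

Comparing position by position, 7 bases differ: 1 (U/A), 2 (A/C), 6 (G/U), 7 (U/C), 8 (U/C), 9 (C/U), 11 (A/G).

7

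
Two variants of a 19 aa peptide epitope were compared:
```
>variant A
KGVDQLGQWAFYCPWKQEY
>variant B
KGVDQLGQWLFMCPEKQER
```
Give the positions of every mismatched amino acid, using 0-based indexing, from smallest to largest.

Differences at position 9 (A→L), position 11 (Y→M), position 14 (W→E), position 18 (Y→R).

9, 11, 14, 18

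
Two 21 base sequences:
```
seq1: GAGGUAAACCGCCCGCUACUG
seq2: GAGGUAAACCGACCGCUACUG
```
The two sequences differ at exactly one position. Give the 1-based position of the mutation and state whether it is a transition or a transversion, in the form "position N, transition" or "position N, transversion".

Position 12 changes C→A. C is a pyrimidine and A is a purine, so this is a transversion.

position 12, transversion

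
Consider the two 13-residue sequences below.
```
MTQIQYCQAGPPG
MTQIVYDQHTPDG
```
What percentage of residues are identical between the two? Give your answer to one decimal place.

5 positions differ (5, 7, 9, 10, 12), so 8 of 13 match: 8/13 = 61.54%.

61.5%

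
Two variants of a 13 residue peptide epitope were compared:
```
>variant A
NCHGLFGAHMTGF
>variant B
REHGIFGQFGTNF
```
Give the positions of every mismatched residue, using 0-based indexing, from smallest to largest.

0, 1, 4, 7, 8, 9, 11

Differences at position 0 (N→R), position 1 (C→E), position 4 (L→I), position 7 (A→Q), position 8 (H→F), position 9 (M→G), position 11 (G→N).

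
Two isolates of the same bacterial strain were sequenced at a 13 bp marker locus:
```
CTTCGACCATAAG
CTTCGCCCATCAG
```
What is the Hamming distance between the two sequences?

2

The sequences differ at bases 6, 11 (1-based) — 2 in total.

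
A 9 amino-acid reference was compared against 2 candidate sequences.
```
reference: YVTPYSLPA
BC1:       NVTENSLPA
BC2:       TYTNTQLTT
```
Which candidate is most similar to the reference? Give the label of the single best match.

Hamming distances to reference — BC1: 3; BC2: 7.
Smallest is BC1 with 3 mismatches.

BC1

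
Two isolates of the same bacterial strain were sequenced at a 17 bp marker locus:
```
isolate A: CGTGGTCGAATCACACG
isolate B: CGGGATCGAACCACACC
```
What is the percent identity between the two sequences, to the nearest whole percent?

76%

4 positions differ (3, 5, 11, 17), so 13 of 17 match: 13/17 = 76.47%.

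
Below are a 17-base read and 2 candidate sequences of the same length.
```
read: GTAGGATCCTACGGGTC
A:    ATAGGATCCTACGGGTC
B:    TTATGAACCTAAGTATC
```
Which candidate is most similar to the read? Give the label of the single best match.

A

Hamming distances to read — A: 1; B: 6.
Smallest is A with 1 mismatch.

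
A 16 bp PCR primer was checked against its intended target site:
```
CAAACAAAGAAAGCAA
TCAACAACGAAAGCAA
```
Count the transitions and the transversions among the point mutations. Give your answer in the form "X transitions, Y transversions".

Transitions (purine↔purine or pyrimidine↔pyrimidine): 1 C→T.
Transversions (purine↔pyrimidine): 2 A→C, 8 A→C.

1 transition, 2 transversions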